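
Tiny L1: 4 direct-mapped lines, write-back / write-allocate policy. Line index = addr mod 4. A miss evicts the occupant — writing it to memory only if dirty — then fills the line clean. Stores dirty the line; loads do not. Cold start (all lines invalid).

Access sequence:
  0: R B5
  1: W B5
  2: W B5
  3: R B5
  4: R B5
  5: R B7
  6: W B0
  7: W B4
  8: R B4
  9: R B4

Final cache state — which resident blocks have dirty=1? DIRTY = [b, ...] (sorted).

DIRTY = [4, 5]

0: R B5 → L1 miss [-]
1: W B5 → L1 hit [D]
2: W B5 → L1 hit [D]
3: R B5 → L1 hit [D]
4: R B5 → L1 hit [D]
5: R B7 → L3 miss [-]
6: W B0 → L0 miss [D]
7: W B4 → L0 miss wb→B0 [D]
8: R B4 → L0 hit [D]
9: R B4 → L0 hit [D]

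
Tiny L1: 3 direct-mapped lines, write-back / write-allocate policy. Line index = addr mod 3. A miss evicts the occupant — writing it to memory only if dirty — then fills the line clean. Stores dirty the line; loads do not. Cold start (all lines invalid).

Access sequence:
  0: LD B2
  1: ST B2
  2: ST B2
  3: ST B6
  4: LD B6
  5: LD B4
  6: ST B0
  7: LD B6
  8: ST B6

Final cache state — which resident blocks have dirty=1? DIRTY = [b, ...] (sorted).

DIRTY = [2, 6]

  0 | R B2 → L2 miss [-]
  1 | W B2 → L2 hit [D]
  2 | W B2 → L2 hit [D]
  3 | W B6 → L0 miss [D]
  4 | R B6 → L0 hit [D]
  5 | R B4 → L1 miss [-]
  6 | W B0 → L0 miss wb→B6 [D]
  7 | R B6 → L0 miss wb→B0 [-]
  8 | W B6 → L0 hit [D]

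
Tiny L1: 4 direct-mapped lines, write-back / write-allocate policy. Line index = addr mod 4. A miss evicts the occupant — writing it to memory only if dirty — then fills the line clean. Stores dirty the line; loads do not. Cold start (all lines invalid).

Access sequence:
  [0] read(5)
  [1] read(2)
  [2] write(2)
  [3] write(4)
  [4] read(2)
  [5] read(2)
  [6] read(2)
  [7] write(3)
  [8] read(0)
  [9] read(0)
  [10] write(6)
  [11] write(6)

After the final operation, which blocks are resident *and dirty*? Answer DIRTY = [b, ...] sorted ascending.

DIRTY = [3, 6]

0: R B5 -> L1 miss  d=-]
1: R B2 -> L2 miss  d=-]
2: W B2 -> L2 hit  d=D]
3: W B4 -> L0 miss  d=D]
4: R B2 -> L2 hit  d=D]
5: R B2 -> L2 hit  d=D]
6: R B2 -> L2 hit  d=D]
7: W B3 -> L3 miss  d=D]
8: R B0 -> L0 miss wb->B4  d=-]
9: R B0 -> L0 hit  d=-]
10: W B6 -> L2 miss wb->B2  d=D]
11: W B6 -> L2 hit  d=D]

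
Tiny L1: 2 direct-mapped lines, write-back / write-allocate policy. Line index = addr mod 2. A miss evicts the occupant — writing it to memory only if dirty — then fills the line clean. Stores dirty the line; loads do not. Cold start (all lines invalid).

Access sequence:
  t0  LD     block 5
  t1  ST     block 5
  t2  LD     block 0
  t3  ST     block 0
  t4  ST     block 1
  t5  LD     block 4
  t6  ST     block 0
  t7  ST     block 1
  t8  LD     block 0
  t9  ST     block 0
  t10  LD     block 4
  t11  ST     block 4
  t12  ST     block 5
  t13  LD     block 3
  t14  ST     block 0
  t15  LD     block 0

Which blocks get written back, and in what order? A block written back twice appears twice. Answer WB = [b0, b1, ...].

0: R B5 -> L1 miss  d=-]
1: W B5 -> L1 hit  d=D]
2: R B0 -> L0 miss  d=-]
3: W B0 -> L0 hit  d=D]
4: W B1 -> L1 miss wb->B5  d=D]
5: R B4 -> L0 miss wb->B0  d=-]
6: W B0 -> L0 miss  d=D]
7: W B1 -> L1 hit  d=D]
8: R B0 -> L0 hit  d=D]
9: W B0 -> L0 hit  d=D]
10: R B4 -> L0 miss wb->B0  d=-]
11: W B4 -> L0 hit  d=D]
12: W B5 -> L1 miss wb->B1  d=D]
13: R B3 -> L1 miss wb->B5  d=-]
14: W B0 -> L0 miss wb->B4  d=D]
15: R B0 -> L0 hit  d=D]

WB = [5, 0, 0, 1, 5, 4]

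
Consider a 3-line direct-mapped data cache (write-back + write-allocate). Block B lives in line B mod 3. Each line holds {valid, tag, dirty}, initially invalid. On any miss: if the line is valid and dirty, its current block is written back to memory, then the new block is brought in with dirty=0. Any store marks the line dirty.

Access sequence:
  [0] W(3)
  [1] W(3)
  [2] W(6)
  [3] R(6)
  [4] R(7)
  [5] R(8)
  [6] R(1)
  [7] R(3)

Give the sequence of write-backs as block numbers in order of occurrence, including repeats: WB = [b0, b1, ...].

0: W B3 -> L0 miss  d=D]
1: W B3 -> L0 hit  d=D]
2: W B6 -> L0 miss wb->B3  d=D]
3: R B6 -> L0 hit  d=D]
4: R B7 -> L1 miss  d=-]
5: R B8 -> L2 miss  d=-]
6: R B1 -> L1 miss  d=-]
7: R B3 -> L0 miss wb->B6  d=-]

WB = [3, 6]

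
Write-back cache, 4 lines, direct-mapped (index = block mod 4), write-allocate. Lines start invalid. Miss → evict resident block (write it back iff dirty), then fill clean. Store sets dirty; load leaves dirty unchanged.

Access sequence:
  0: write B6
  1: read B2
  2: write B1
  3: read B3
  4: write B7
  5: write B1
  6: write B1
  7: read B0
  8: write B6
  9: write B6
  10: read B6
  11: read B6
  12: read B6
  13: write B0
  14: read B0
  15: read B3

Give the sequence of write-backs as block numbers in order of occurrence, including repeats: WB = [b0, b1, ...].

WB = [6, 7]

0: W B6 -> L2 miss  d=D]
1: R B2 -> L2 miss wb->B6  d=-]
2: W B1 -> L1 miss  d=D]
3: R B3 -> L3 miss  d=-]
4: W B7 -> L3 miss  d=D]
5: W B1 -> L1 hit  d=D]
6: W B1 -> L1 hit  d=D]
7: R B0 -> L0 miss  d=-]
8: W B6 -> L2 miss  d=D]
9: W B6 -> L2 hit  d=D]
10: R B6 -> L2 hit  d=D]
11: R B6 -> L2 hit  d=D]
12: R B6 -> L2 hit  d=D]
13: W B0 -> L0 hit  d=D]
14: R B0 -> L0 hit  d=D]
15: R B3 -> L3 miss wb->B7  d=-]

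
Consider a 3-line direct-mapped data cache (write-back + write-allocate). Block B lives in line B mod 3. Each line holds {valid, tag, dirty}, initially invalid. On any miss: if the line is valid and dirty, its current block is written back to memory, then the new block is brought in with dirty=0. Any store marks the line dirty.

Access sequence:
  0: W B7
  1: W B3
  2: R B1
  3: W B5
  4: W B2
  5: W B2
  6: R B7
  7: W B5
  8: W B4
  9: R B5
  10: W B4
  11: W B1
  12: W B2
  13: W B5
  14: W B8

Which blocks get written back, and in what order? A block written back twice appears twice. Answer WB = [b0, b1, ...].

0: W B7 → L1 miss [D]
1: W B3 → L0 miss [D]
2: R B1 → L1 miss wb→B7 [-]
3: W B5 → L2 miss [D]
4: W B2 → L2 miss wb→B5 [D]
5: W B2 → L2 hit [D]
6: R B7 → L1 miss [-]
7: W B5 → L2 miss wb→B2 [D]
8: W B4 → L1 miss [D]
9: R B5 → L2 hit [D]
10: W B4 → L1 hit [D]
11: W B1 → L1 miss wb→B4 [D]
12: W B2 → L2 miss wb→B5 [D]
13: W B5 → L2 miss wb→B2 [D]
14: W B8 → L2 miss wb→B5 [D]

WB = [7, 5, 2, 4, 5, 2, 5]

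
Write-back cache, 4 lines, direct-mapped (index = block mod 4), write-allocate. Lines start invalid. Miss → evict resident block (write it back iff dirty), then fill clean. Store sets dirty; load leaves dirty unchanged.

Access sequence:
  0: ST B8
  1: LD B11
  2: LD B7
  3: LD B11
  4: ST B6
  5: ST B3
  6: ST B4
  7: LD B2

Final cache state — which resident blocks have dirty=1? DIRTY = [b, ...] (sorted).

0: W B8 -> L0 miss  d=D]
1: R B11 -> L3 miss  d=-]
2: R B7 -> L3 miss  d=-]
3: R B11 -> L3 miss  d=-]
4: W B6 -> L2 miss  d=D]
5: W B3 -> L3 miss  d=D]
6: W B4 -> L0 miss wb->B8  d=D]
7: R B2 -> L2 miss wb->B6  d=-]

DIRTY = [3, 4]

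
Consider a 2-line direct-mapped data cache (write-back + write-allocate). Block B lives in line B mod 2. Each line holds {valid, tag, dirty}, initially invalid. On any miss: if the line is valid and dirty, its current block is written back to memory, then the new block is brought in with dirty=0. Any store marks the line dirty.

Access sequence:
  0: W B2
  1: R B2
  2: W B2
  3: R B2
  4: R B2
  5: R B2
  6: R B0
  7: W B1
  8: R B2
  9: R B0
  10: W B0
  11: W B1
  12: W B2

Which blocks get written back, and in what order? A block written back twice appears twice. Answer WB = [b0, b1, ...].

0: W B2 -> L0 miss  d=D]
1: R B2 -> L0 hit  d=D]
2: W B2 -> L0 hit  d=D]
3: R B2 -> L0 hit  d=D]
4: R B2 -> L0 hit  d=D]
5: R B2 -> L0 hit  d=D]
6: R B0 -> L0 miss wb->B2  d=-]
7: W B1 -> L1 miss  d=D]
8: R B2 -> L0 miss  d=-]
9: R B0 -> L0 miss  d=-]
10: W B0 -> L0 hit  d=D]
11: W B1 -> L1 hit  d=D]
12: W B2 -> L0 miss wb->B0  d=D]

WB = [2, 0]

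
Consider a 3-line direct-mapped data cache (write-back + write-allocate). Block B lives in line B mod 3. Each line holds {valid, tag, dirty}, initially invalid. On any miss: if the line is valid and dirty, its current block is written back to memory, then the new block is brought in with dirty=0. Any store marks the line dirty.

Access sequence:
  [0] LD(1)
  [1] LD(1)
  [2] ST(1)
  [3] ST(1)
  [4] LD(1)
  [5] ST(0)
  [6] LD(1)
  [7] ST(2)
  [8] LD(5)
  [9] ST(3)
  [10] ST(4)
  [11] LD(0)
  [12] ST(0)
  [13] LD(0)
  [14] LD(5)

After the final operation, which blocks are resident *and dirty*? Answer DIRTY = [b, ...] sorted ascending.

  0 | R B1 → L1 miss [-]
  1 | R B1 → L1 hit [-]
  2 | W B1 → L1 hit [D]
  3 | W B1 → L1 hit [D]
  4 | R B1 → L1 hit [D]
  5 | W B0 → L0 miss [D]
  6 | R B1 → L1 hit [D]
  7 | W B2 → L2 miss [D]
  8 | R B5 → L2 miss wb→B2 [-]
  9 | W B3 → L0 miss wb→B0 [D]
  10 | W B4 → L1 miss wb→B1 [D]
  11 | R B0 → L0 miss wb→B3 [-]
  12 | W B0 → L0 hit [D]
  13 | R B0 → L0 hit [D]
  14 | R B5 → L2 hit [-]

DIRTY = [0, 4]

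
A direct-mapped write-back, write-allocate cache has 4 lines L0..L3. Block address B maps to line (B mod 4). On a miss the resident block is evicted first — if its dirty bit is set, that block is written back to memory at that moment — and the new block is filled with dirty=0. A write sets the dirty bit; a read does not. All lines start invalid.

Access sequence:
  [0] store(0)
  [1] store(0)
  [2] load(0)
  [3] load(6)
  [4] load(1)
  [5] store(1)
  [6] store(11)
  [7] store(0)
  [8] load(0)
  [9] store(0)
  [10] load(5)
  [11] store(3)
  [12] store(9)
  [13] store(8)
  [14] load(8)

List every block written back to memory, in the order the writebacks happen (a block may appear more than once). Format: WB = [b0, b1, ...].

0: W B0 -> L0 miss  d=D]
1: W B0 -> L0 hit  d=D]
2: R B0 -> L0 hit  d=D]
3: R B6 -> L2 miss  d=-]
4: R B1 -> L1 miss  d=-]
5: W B1 -> L1 hit  d=D]
6: W B11 -> L3 miss  d=D]
7: W B0 -> L0 hit  d=D]
8: R B0 -> L0 hit  d=D]
9: W B0 -> L0 hit  d=D]
10: R B5 -> L1 miss wb->B1  d=-]
11: W B3 -> L3 miss wb->B11  d=D]
12: W B9 -> L1 miss  d=D]
13: W B8 -> L0 miss wb->B0  d=D]
14: R B8 -> L0 hit  d=D]

WB = [1, 11, 0]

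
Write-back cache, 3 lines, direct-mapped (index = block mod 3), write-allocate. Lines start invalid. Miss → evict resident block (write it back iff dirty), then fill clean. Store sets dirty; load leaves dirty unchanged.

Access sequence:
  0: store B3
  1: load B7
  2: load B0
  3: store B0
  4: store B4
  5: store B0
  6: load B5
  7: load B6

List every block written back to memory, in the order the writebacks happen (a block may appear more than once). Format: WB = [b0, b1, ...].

WB = [3, 0]

0: W B3 → L0 miss [D]
1: R B7 → L1 miss [-]
2: R B0 → L0 miss wb→B3 [-]
3: W B0 → L0 hit [D]
4: W B4 → L1 miss [D]
5: W B0 → L0 hit [D]
6: R B5 → L2 miss [-]
7: R B6 → L0 miss wb→B0 [-]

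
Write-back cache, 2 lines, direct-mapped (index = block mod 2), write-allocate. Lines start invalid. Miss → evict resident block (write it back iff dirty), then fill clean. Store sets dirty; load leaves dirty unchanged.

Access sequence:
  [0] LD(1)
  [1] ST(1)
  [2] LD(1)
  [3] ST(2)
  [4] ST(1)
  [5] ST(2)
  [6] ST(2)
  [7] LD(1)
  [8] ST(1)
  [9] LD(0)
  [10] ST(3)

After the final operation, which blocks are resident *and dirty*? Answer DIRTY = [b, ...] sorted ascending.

DIRTY = [3]

0: R B1 -> L1 miss  d=-]
1: W B1 -> L1 hit  d=D]
2: R B1 -> L1 hit  d=D]
3: W B2 -> L0 miss  d=D]
4: W B1 -> L1 hit  d=D]
5: W B2 -> L0 hit  d=D]
6: W B2 -> L0 hit  d=D]
7: R B1 -> L1 hit  d=D]
8: W B1 -> L1 hit  d=D]
9: R B0 -> L0 miss wb->B2  d=-]
10: W B3 -> L1 miss wb->B1  d=D]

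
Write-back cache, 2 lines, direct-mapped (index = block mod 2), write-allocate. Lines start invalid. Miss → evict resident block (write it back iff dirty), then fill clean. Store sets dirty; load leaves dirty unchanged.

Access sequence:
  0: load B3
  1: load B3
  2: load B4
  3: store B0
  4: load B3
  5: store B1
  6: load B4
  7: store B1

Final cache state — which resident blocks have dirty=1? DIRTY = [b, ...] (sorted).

0: R B3 -> L1 miss  d=-]
1: R B3 -> L1 hit  d=-]
2: R B4 -> L0 miss  d=-]
3: W B0 -> L0 miss  d=D]
4: R B3 -> L1 hit  d=-]
5: W B1 -> L1 miss  d=D]
6: R B4 -> L0 miss wb->B0  d=-]
7: W B1 -> L1 hit  d=D]

DIRTY = [1]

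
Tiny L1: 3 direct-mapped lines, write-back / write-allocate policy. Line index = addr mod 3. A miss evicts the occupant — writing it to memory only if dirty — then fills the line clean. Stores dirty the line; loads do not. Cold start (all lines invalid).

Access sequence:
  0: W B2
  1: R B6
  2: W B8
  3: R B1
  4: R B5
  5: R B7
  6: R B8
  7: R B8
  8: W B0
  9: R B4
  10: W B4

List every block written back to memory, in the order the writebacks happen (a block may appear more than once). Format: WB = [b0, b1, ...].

0: W B2 -> L2 miss  d=D]
1: R B6 -> L0 miss  d=-]
2: W B8 -> L2 miss wb->B2  d=D]
3: R B1 -> L1 miss  d=-]
4: R B5 -> L2 miss wb->B8  d=-]
5: R B7 -> L1 miss  d=-]
6: R B8 -> L2 miss  d=-]
7: R B8 -> L2 hit  d=-]
8: W B0 -> L0 miss  d=D]
9: R B4 -> L1 miss  d=-]
10: W B4 -> L1 hit  d=D]

WB = [2, 8]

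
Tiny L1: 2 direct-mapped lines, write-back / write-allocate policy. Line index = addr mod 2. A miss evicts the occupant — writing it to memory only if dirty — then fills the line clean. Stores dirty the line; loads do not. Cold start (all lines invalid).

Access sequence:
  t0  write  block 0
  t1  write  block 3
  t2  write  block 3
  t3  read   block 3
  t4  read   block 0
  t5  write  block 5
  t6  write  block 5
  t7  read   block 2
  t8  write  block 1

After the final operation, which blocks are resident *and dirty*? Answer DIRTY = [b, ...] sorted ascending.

  0 | W B0 → L0 miss [D]
  1 | W B3 → L1 miss [D]
  2 | W B3 → L1 hit [D]
  3 | R B3 → L1 hit [D]
  4 | R B0 → L0 hit [D]
  5 | W B5 → L1 miss wb→B3 [D]
  6 | W B5 → L1 hit [D]
  7 | R B2 → L0 miss wb→B0 [-]
  8 | W B1 → L1 miss wb→B5 [D]

DIRTY = [1]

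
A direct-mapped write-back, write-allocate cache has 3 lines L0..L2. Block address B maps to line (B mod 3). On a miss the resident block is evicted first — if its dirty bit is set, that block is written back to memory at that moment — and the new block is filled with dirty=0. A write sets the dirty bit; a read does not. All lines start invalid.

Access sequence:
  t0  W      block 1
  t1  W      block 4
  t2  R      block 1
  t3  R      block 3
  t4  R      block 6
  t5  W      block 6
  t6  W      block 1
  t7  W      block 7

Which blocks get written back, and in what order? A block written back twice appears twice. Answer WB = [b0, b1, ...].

0: W B1 → L1 miss [D]
1: W B4 → L1 miss wb→B1 [D]
2: R B1 → L1 miss wb→B4 [-]
3: R B3 → L0 miss [-]
4: R B6 → L0 miss [-]
5: W B6 → L0 hit [D]
6: W B1 → L1 hit [D]
7: W B7 → L1 miss wb→B1 [D]

WB = [1, 4, 1]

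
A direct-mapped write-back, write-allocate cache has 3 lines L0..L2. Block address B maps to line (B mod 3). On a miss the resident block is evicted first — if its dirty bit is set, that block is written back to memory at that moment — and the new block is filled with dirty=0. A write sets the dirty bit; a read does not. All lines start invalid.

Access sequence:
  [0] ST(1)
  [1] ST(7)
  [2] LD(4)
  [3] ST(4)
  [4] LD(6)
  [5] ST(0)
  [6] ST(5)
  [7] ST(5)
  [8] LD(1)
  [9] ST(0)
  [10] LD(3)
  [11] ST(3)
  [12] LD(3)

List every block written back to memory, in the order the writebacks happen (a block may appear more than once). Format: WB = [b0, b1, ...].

  0 | W B1 → L1 miss [D]
  1 | W B7 → L1 miss wb→B1 [D]
  2 | R B4 → L1 miss wb→B7 [-]
  3 | W B4 → L1 hit [D]
  4 | R B6 → L0 miss [-]
  5 | W B0 → L0 miss [D]
  6 | W B5 → L2 miss [D]
  7 | W B5 → L2 hit [D]
  8 | R B1 → L1 miss wb→B4 [-]
  9 | W B0 → L0 hit [D]
  10 | R B3 → L0 miss wb→B0 [-]
  11 | W B3 → L0 hit [D]
  12 | R B3 → L0 hit [D]

WB = [1, 7, 4, 0]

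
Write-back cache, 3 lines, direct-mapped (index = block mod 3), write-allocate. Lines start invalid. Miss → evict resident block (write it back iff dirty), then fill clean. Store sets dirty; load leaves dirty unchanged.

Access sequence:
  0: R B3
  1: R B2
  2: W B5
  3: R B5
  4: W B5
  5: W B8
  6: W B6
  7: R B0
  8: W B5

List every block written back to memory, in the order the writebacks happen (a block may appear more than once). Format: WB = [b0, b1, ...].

WB = [5, 6, 8]

0: R B3 → L0 miss [-]
1: R B2 → L2 miss [-]
2: W B5 → L2 miss [D]
3: R B5 → L2 hit [D]
4: W B5 → L2 hit [D]
5: W B8 → L2 miss wb→B5 [D]
6: W B6 → L0 miss [D]
7: R B0 → L0 miss wb→B6 [-]
8: W B5 → L2 miss wb→B8 [D]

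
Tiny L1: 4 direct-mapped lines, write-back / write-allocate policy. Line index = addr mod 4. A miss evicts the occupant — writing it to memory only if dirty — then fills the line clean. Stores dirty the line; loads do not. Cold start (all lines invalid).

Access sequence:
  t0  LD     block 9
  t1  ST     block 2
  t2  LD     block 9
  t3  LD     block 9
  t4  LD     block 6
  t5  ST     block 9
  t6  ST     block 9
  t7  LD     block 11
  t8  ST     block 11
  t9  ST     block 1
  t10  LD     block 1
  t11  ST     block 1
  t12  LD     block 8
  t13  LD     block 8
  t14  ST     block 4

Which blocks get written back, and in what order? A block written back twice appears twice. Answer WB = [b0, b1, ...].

WB = [2, 9]

0: R B9 -> L1 miss  d=-]
1: W B2 -> L2 miss  d=D]
2: R B9 -> L1 hit  d=-]
3: R B9 -> L1 hit  d=-]
4: R B6 -> L2 miss wb->B2  d=-]
5: W B9 -> L1 hit  d=D]
6: W B9 -> L1 hit  d=D]
7: R B11 -> L3 miss  d=-]
8: W B11 -> L3 hit  d=D]
9: W B1 -> L1 miss wb->B9  d=D]
10: R B1 -> L1 hit  d=D]
11: W B1 -> L1 hit  d=D]
12: R B8 -> L0 miss  d=-]
13: R B8 -> L0 hit  d=-]
14: W B4 -> L0 miss  d=D]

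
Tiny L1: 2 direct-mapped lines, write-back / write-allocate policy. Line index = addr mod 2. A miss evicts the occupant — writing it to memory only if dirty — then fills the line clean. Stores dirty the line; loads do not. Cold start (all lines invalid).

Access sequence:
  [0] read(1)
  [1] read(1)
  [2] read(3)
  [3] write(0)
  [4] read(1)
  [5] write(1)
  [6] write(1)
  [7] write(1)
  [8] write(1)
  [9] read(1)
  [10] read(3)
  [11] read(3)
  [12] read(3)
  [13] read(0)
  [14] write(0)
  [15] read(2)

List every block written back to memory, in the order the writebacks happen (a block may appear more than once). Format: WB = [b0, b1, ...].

WB = [1, 0]

0: R B1 -> L1 miss  d=-]
1: R B1 -> L1 hit  d=-]
2: R B3 -> L1 miss  d=-]
3: W B0 -> L0 miss  d=D]
4: R B1 -> L1 miss  d=-]
5: W B1 -> L1 hit  d=D]
6: W B1 -> L1 hit  d=D]
7: W B1 -> L1 hit  d=D]
8: W B1 -> L1 hit  d=D]
9: R B1 -> L1 hit  d=D]
10: R B3 -> L1 miss wb->B1  d=-]
11: R B3 -> L1 hit  d=-]
12: R B3 -> L1 hit  d=-]
13: R B0 -> L0 hit  d=D]
14: W B0 -> L0 hit  d=D]
15: R B2 -> L0 miss wb->B0  d=-]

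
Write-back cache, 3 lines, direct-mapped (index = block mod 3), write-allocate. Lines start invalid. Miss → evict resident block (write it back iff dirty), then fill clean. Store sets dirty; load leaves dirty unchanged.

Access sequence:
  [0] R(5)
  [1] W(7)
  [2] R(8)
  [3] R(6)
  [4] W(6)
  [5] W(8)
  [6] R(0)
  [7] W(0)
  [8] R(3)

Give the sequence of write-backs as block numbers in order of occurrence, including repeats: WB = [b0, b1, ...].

0: R B5 -> L2 miss  d=-]
1: W B7 -> L1 miss  d=D]
2: R B8 -> L2 miss  d=-]
3: R B6 -> L0 miss  d=-]
4: W B6 -> L0 hit  d=D]
5: W B8 -> L2 hit  d=D]
6: R B0 -> L0 miss wb->B6  d=-]
7: W B0 -> L0 hit  d=D]
8: R B3 -> L0 miss wb->B0  d=-]

WB = [6, 0]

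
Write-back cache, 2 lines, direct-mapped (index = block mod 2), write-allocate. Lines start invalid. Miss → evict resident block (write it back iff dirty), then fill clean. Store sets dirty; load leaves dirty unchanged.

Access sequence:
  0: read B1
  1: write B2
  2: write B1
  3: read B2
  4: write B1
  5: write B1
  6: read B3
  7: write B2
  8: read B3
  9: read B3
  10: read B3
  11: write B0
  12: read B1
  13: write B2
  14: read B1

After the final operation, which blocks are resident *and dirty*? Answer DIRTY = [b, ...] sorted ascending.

  0 | R B1 → L1 miss [-]
  1 | W B2 → L0 miss [D]
  2 | W B1 → L1 hit [D]
  3 | R B2 → L0 hit [D]
  4 | W B1 → L1 hit [D]
  5 | W B1 → L1 hit [D]
  6 | R B3 → L1 miss wb→B1 [-]
  7 | W B2 → L0 hit [D]
  8 | R B3 → L1 hit [-]
  9 | R B3 → L1 hit [-]
  10 | R B3 → L1 hit [-]
  11 | W B0 → L0 miss wb→B2 [D]
  12 | R B1 → L1 miss [-]
  13 | W B2 → L0 miss wb→B0 [D]
  14 | R B1 → L1 hit [-]

DIRTY = [2]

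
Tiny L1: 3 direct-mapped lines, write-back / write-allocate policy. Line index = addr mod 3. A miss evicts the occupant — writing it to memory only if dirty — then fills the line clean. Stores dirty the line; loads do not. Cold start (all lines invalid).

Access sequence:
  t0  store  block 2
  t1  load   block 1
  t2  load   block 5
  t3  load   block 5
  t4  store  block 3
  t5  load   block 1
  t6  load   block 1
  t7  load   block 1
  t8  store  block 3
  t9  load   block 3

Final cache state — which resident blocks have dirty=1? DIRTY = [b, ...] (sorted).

0: W B2 → L2 miss [D]
1: R B1 → L1 miss [-]
2: R B5 → L2 miss wb→B2 [-]
3: R B5 → L2 hit [-]
4: W B3 → L0 miss [D]
5: R B1 → L1 hit [-]
6: R B1 → L1 hit [-]
7: R B1 → L1 hit [-]
8: W B3 → L0 hit [D]
9: R B3 → L0 hit [D]

DIRTY = [3]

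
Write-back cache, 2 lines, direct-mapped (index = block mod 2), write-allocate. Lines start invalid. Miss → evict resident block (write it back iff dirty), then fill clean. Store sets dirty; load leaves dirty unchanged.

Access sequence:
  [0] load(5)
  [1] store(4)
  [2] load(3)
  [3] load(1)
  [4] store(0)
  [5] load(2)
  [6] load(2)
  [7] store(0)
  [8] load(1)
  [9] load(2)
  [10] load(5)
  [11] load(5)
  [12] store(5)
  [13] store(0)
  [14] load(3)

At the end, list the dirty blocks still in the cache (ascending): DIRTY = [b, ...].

0: R B5 -> L1 miss  d=-]
1: W B4 -> L0 miss  d=D]
2: R B3 -> L1 miss  d=-]
3: R B1 -> L1 miss  d=-]
4: W B0 -> L0 miss wb->B4  d=D]
5: R B2 -> L0 miss wb->B0  d=-]
6: R B2 -> L0 hit  d=-]
7: W B0 -> L0 miss  d=D]
8: R B1 -> L1 hit  d=-]
9: R B2 -> L0 miss wb->B0  d=-]
10: R B5 -> L1 miss  d=-]
11: R B5 -> L1 hit  d=-]
12: W B5 -> L1 hit  d=D]
13: W B0 -> L0 miss  d=D]
14: R B3 -> L1 miss wb->B5  d=-]

DIRTY = [0]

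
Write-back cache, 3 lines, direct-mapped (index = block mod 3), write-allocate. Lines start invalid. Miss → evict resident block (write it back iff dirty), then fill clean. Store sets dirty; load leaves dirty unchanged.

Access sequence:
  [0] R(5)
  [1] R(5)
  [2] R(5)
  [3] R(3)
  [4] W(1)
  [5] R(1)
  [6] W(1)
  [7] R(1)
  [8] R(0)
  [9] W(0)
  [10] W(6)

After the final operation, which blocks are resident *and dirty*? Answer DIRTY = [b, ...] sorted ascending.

0: R B5 -> L2 miss  d=-]
1: R B5 -> L2 hit  d=-]
2: R B5 -> L2 hit  d=-]
3: R B3 -> L0 miss  d=-]
4: W B1 -> L1 miss  d=D]
5: R B1 -> L1 hit  d=D]
6: W B1 -> L1 hit  d=D]
7: R B1 -> L1 hit  d=D]
8: R B0 -> L0 miss  d=-]
9: W B0 -> L0 hit  d=D]
10: W B6 -> L0 miss wb->B0  d=D]

DIRTY = [1, 6]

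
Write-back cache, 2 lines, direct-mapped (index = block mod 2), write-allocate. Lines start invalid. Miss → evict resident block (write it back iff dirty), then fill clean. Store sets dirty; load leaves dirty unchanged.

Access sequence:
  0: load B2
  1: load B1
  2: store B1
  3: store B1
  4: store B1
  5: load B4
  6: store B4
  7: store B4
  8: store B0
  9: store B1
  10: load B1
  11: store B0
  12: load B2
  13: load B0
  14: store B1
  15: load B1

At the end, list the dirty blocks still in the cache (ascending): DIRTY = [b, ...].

DIRTY = [1]

0: R B2 → L0 miss [-]
1: R B1 → L1 miss [-]
2: W B1 → L1 hit [D]
3: W B1 → L1 hit [D]
4: W B1 → L1 hit [D]
5: R B4 → L0 miss [-]
6: W B4 → L0 hit [D]
7: W B4 → L0 hit [D]
8: W B0 → L0 miss wb→B4 [D]
9: W B1 → L1 hit [D]
10: R B1 → L1 hit [D]
11: W B0 → L0 hit [D]
12: R B2 → L0 miss wb→B0 [-]
13: R B0 → L0 miss [-]
14: W B1 → L1 hit [D]
15: R B1 → L1 hit [D]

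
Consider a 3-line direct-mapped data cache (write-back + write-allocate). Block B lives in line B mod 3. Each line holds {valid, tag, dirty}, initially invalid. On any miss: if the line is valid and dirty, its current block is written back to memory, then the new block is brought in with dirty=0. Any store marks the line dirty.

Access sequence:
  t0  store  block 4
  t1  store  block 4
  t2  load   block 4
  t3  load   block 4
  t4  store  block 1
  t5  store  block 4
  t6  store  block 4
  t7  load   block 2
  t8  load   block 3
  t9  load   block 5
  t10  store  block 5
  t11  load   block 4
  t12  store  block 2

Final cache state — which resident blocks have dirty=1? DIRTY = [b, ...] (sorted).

0: W B4 → L1 miss [D]
1: W B4 → L1 hit [D]
2: R B4 → L1 hit [D]
3: R B4 → L1 hit [D]
4: W B1 → L1 miss wb→B4 [D]
5: W B4 → L1 miss wb→B1 [D]
6: W B4 → L1 hit [D]
7: R B2 → L2 miss [-]
8: R B3 → L0 miss [-]
9: R B5 → L2 miss [-]
10: W B5 → L2 hit [D]
11: R B4 → L1 hit [D]
12: W B2 → L2 miss wb→B5 [D]

DIRTY = [2, 4]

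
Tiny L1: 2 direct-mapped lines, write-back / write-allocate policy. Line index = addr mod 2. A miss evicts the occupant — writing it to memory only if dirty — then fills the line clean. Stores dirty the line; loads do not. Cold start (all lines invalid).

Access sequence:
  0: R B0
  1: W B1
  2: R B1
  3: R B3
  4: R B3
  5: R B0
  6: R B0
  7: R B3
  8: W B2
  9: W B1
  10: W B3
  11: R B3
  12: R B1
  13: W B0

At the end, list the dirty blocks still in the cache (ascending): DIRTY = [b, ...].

0: R B0 → L0 miss [-]
1: W B1 → L1 miss [D]
2: R B1 → L1 hit [D]
3: R B3 → L1 miss wb→B1 [-]
4: R B3 → L1 hit [-]
5: R B0 → L0 hit [-]
6: R B0 → L0 hit [-]
7: R B3 → L1 hit [-]
8: W B2 → L0 miss [D]
9: W B1 → L1 miss [D]
10: W B3 → L1 miss wb→B1 [D]
11: R B3 → L1 hit [D]
12: R B1 → L1 miss wb→B3 [-]
13: W B0 → L0 miss wb→B2 [D]

DIRTY = [0]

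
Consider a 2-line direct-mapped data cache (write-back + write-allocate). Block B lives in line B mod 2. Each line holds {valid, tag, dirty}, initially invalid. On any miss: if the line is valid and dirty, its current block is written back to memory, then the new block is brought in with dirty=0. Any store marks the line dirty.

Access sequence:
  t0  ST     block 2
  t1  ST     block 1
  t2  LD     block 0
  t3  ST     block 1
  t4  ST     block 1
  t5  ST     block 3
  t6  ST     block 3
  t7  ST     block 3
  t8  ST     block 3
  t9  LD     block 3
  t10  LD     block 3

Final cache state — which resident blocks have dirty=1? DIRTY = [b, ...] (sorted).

0: W B2 -> L0 miss  d=D]
1: W B1 -> L1 miss  d=D]
2: R B0 -> L0 miss wb->B2  d=-]
3: W B1 -> L1 hit  d=D]
4: W B1 -> L1 hit  d=D]
5: W B3 -> L1 miss wb->B1  d=D]
6: W B3 -> L1 hit  d=D]
7: W B3 -> L1 hit  d=D]
8: W B3 -> L1 hit  d=D]
9: R B3 -> L1 hit  d=D]
10: R B3 -> L1 hit  d=D]

DIRTY = [3]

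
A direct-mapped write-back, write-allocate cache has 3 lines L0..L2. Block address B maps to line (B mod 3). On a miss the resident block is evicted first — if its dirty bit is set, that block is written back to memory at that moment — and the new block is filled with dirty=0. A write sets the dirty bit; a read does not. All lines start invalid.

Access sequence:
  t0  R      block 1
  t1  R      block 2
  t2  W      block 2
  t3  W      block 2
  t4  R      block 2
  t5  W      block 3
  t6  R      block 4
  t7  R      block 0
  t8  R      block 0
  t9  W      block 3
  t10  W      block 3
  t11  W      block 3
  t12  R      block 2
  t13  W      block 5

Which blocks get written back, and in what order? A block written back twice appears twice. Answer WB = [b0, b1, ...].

  0 | R B1 → L1 miss [-]
  1 | R B2 → L2 miss [-]
  2 | W B2 → L2 hit [D]
  3 | W B2 → L2 hit [D]
  4 | R B2 → L2 hit [D]
  5 | W B3 → L0 miss [D]
  6 | R B4 → L1 miss [-]
  7 | R B0 → L0 miss wb→B3 [-]
  8 | R B0 → L0 hit [-]
  9 | W B3 → L0 miss [D]
  10 | W B3 → L0 hit [D]
  11 | W B3 → L0 hit [D]
  12 | R B2 → L2 hit [D]
  13 | W B5 → L2 miss wb→B2 [D]

WB = [3, 2]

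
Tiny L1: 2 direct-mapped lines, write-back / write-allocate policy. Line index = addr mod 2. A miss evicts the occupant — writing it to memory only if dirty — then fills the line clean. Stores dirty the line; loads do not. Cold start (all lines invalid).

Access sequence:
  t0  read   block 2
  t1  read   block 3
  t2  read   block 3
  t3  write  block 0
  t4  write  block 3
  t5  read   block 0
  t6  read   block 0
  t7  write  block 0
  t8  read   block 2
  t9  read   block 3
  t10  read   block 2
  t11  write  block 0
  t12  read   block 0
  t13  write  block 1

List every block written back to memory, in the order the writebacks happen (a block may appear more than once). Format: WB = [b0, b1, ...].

WB = [0, 3]

0: R B2 -> L0 miss  d=-]
1: R B3 -> L1 miss  d=-]
2: R B3 -> L1 hit  d=-]
3: W B0 -> L0 miss  d=D]
4: W B3 -> L1 hit  d=D]
5: R B0 -> L0 hit  d=D]
6: R B0 -> L0 hit  d=D]
7: W B0 -> L0 hit  d=D]
8: R B2 -> L0 miss wb->B0  d=-]
9: R B3 -> L1 hit  d=D]
10: R B2 -> L0 hit  d=-]
11: W B0 -> L0 miss  d=D]
12: R B0 -> L0 hit  d=D]
13: W B1 -> L1 miss wb->B3  d=D]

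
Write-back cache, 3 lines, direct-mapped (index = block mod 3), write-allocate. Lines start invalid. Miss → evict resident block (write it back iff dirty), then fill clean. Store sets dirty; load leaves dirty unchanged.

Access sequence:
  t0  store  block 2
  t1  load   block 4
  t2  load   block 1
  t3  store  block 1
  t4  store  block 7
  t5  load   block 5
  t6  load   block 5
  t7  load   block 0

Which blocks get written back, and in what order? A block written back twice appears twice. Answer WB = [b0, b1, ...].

WB = [1, 2]

  0 | W B2 → L2 miss [D]
  1 | R B4 → L1 miss [-]
  2 | R B1 → L1 miss [-]
  3 | W B1 → L1 hit [D]
  4 | W B7 → L1 miss wb→B1 [D]
  5 | R B5 → L2 miss wb→B2 [-]
  6 | R B5 → L2 hit [-]
  7 | R B0 → L0 miss [-]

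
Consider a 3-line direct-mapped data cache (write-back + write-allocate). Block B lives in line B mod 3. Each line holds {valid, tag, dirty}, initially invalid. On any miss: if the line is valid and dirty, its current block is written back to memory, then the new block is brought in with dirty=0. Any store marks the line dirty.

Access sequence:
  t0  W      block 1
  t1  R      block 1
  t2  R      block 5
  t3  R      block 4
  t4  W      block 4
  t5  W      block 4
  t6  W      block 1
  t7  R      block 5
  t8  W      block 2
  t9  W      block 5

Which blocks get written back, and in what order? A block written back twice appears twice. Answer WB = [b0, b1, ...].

0: W B1 -> L1 miss  d=D]
1: R B1 -> L1 hit  d=D]
2: R B5 -> L2 miss  d=-]
3: R B4 -> L1 miss wb->B1  d=-]
4: W B4 -> L1 hit  d=D]
5: W B4 -> L1 hit  d=D]
6: W B1 -> L1 miss wb->B4  d=D]
7: R B5 -> L2 hit  d=-]
8: W B2 -> L2 miss  d=D]
9: W B5 -> L2 miss wb->B2  d=D]

WB = [1, 4, 2]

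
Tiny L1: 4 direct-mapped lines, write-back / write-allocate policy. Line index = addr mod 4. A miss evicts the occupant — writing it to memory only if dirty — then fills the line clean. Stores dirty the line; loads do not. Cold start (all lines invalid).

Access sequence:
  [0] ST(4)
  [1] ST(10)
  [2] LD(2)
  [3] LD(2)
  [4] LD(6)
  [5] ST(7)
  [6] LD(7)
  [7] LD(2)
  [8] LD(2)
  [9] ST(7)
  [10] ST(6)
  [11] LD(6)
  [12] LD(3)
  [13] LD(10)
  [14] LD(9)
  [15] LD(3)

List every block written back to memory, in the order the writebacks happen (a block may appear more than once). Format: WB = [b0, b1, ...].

WB = [10, 7, 6]

0: W B4 → L0 miss [D]
1: W B10 → L2 miss [D]
2: R B2 → L2 miss wb→B10 [-]
3: R B2 → L2 hit [-]
4: R B6 → L2 miss [-]
5: W B7 → L3 miss [D]
6: R B7 → L3 hit [D]
7: R B2 → L2 miss [-]
8: R B2 → L2 hit [-]
9: W B7 → L3 hit [D]
10: W B6 → L2 miss [D]
11: R B6 → L2 hit [D]
12: R B3 → L3 miss wb→B7 [-]
13: R B10 → L2 miss wb→B6 [-]
14: R B9 → L1 miss [-]
15: R B3 → L3 hit [-]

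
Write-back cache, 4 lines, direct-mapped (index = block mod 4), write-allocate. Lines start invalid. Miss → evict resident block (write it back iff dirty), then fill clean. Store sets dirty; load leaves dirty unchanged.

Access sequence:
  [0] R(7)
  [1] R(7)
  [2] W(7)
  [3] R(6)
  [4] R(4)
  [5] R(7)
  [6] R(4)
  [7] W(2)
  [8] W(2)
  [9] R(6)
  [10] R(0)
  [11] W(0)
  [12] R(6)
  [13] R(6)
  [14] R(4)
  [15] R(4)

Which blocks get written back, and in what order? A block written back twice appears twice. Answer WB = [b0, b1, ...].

0: R B7 -> L3 miss  d=-]
1: R B7 -> L3 hit  d=-]
2: W B7 -> L3 hit  d=D]
3: R B6 -> L2 miss  d=-]
4: R B4 -> L0 miss  d=-]
5: R B7 -> L3 hit  d=D]
6: R B4 -> L0 hit  d=-]
7: W B2 -> L2 miss  d=D]
8: W B2 -> L2 hit  d=D]
9: R B6 -> L2 miss wb->B2  d=-]
10: R B0 -> L0 miss  d=-]
11: W B0 -> L0 hit  d=D]
12: R B6 -> L2 hit  d=-]
13: R B6 -> L2 hit  d=-]
14: R B4 -> L0 miss wb->B0  d=-]
15: R B4 -> L0 hit  d=-]

WB = [2, 0]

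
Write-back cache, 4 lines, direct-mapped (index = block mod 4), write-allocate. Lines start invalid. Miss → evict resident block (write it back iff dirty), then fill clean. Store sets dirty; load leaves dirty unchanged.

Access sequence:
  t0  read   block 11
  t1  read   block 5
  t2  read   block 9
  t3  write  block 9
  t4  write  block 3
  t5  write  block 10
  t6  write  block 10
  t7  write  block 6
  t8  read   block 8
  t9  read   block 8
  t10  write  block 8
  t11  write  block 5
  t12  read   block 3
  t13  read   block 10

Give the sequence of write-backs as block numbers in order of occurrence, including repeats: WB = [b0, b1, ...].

  0 | R B11 → L3 miss [-]
  1 | R B5 → L1 miss [-]
  2 | R B9 → L1 miss [-]
  3 | W B9 → L1 hit [D]
  4 | W B3 → L3 miss [D]
  5 | W B10 → L2 miss [D]
  6 | W B10 → L2 hit [D]
  7 | W B6 → L2 miss wb→B10 [D]
  8 | R B8 → L0 miss [-]
  9 | R B8 → L0 hit [-]
  10 | W B8 → L0 hit [D]
  11 | W B5 → L1 miss wb→B9 [D]
  12 | R B3 → L3 hit [D]
  13 | R B10 → L2 miss wb→B6 [-]

WB = [10, 9, 6]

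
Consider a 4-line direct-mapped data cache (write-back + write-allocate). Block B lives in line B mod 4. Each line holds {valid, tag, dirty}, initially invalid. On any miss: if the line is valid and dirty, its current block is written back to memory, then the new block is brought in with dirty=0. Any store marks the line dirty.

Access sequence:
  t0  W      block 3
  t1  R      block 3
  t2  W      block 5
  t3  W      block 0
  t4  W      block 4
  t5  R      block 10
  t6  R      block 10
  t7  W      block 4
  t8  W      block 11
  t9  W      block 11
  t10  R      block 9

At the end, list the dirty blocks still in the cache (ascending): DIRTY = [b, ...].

DIRTY = [4, 11]

  0 | W B3 → L3 miss [D]
  1 | R B3 → L3 hit [D]
  2 | W B5 → L1 miss [D]
  3 | W B0 → L0 miss [D]
  4 | W B4 → L0 miss wb→B0 [D]
  5 | R B10 → L2 miss [-]
  6 | R B10 → L2 hit [-]
  7 | W B4 → L0 hit [D]
  8 | W B11 → L3 miss wb→B3 [D]
  9 | W B11 → L3 hit [D]
  10 | R B9 → L1 miss wb→B5 [-]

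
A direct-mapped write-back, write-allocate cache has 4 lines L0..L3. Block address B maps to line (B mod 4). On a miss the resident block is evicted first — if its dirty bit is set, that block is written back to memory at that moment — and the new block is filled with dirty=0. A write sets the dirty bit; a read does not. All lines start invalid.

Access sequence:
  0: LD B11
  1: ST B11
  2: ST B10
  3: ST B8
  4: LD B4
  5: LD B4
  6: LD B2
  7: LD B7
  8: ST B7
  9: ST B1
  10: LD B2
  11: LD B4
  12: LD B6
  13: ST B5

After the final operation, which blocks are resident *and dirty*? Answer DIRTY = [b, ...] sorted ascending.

DIRTY = [5, 7]

  0 | R B11 → L3 miss [-]
  1 | W B11 → L3 hit [D]
  2 | W B10 → L2 miss [D]
  3 | W B8 → L0 miss [D]
  4 | R B4 → L0 miss wb→B8 [-]
  5 | R B4 → L0 hit [-]
  6 | R B2 → L2 miss wb→B10 [-]
  7 | R B7 → L3 miss wb→B11 [-]
  8 | W B7 → L3 hit [D]
  9 | W B1 → L1 miss [D]
  10 | R B2 → L2 hit [-]
  11 | R B4 → L0 hit [-]
  12 | R B6 → L2 miss [-]
  13 | W B5 → L1 miss wb→B1 [D]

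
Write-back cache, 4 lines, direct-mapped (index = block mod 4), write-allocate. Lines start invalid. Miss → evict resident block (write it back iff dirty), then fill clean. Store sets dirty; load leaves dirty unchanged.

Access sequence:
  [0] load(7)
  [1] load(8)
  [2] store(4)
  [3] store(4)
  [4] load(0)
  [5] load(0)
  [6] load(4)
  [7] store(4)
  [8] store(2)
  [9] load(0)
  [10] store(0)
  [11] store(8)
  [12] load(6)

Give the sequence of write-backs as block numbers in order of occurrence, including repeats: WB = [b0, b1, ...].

WB = [4, 4, 0, 2]

0: R B7 → L3 miss [-]
1: R B8 → L0 miss [-]
2: W B4 → L0 miss [D]
3: W B4 → L0 hit [D]
4: R B0 → L0 miss wb→B4 [-]
5: R B0 → L0 hit [-]
6: R B4 → L0 miss [-]
7: W B4 → L0 hit [D]
8: W B2 → L2 miss [D]
9: R B0 → L0 miss wb→B4 [-]
10: W B0 → L0 hit [D]
11: W B8 → L0 miss wb→B0 [D]
12: R B6 → L2 miss wb→B2 [-]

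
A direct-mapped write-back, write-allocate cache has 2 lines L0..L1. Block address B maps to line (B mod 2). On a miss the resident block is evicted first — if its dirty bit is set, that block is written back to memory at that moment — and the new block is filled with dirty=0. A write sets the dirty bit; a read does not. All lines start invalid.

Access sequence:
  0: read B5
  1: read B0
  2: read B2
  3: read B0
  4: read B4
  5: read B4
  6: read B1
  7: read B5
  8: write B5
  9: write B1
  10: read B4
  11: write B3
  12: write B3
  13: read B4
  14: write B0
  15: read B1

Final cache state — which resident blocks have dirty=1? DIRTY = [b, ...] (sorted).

DIRTY = [0]

0: R B5 -> L1 miss  d=-]
1: R B0 -> L0 miss  d=-]
2: R B2 -> L0 miss  d=-]
3: R B0 -> L0 miss  d=-]
4: R B4 -> L0 miss  d=-]
5: R B4 -> L0 hit  d=-]
6: R B1 -> L1 miss  d=-]
7: R B5 -> L1 miss  d=-]
8: W B5 -> L1 hit  d=D]
9: W B1 -> L1 miss wb->B5  d=D]
10: R B4 -> L0 hit  d=-]
11: W B3 -> L1 miss wb->B1  d=D]
12: W B3 -> L1 hit  d=D]
13: R B4 -> L0 hit  d=-]
14: W B0 -> L0 miss  d=D]
15: R B1 -> L1 miss wb->B3  d=-]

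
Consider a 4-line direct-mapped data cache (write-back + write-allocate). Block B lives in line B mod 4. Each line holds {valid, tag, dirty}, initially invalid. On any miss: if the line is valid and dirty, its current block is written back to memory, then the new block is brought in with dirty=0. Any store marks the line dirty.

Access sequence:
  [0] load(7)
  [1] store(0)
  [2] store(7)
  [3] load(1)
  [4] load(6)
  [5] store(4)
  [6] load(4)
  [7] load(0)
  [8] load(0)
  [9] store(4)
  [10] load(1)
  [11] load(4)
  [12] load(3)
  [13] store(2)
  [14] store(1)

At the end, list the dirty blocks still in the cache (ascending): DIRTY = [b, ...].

DIRTY = [1, 2, 4]

0: R B7 → L3 miss [-]
1: W B0 → L0 miss [D]
2: W B7 → L3 hit [D]
3: R B1 → L1 miss [-]
4: R B6 → L2 miss [-]
5: W B4 → L0 miss wb→B0 [D]
6: R B4 → L0 hit [D]
7: R B0 → L0 miss wb→B4 [-]
8: R B0 → L0 hit [-]
9: W B4 → L0 miss [D]
10: R B1 → L1 hit [-]
11: R B4 → L0 hit [D]
12: R B3 → L3 miss wb→B7 [-]
13: W B2 → L2 miss [D]
14: W B1 → L1 hit [D]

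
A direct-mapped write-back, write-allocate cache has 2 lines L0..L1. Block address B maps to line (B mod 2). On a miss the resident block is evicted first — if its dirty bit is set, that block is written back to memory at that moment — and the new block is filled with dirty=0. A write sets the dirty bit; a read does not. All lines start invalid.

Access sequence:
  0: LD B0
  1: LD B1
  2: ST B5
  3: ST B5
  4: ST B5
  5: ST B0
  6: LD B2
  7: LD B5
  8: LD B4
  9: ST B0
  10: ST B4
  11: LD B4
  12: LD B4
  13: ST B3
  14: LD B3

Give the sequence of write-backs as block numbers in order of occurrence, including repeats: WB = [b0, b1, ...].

0: R B0 -> L0 miss  d=-]
1: R B1 -> L1 miss  d=-]
2: W B5 -> L1 miss  d=D]
3: W B5 -> L1 hit  d=D]
4: W B5 -> L1 hit  d=D]
5: W B0 -> L0 hit  d=D]
6: R B2 -> L0 miss wb->B0  d=-]
7: R B5 -> L1 hit  d=D]
8: R B4 -> L0 miss  d=-]
9: W B0 -> L0 miss  d=D]
10: W B4 -> L0 miss wb->B0  d=D]
11: R B4 -> L0 hit  d=D]
12: R B4 -> L0 hit  d=D]
13: W B3 -> L1 miss wb->B5  d=D]
14: R B3 -> L1 hit  d=D]

WB = [0, 0, 5]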